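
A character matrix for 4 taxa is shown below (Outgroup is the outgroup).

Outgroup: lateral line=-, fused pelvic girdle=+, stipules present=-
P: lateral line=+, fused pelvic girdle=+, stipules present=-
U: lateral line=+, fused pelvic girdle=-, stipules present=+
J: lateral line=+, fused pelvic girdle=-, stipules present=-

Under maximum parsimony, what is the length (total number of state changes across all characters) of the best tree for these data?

Character polarity is set by the outgroup: the derived state is whichever differs from the outgroup's state, so for fused pelvic girdle the derived state is '-', and for the remaining characters it is '+'.
lateral line (derived state '+') is shared by all ingroup taxa — unites the whole ingroup.
Only J and U show the derived state '-' for fused pelvic girdle, supporting them as a clade.
stipules present (derived state '+') is unique to U (autapomorphy; uninformative for grouping).
Most parsimonious ingroup topology: (P,(U,J)).
Changes per character on this tree: lateral line: 1; fused pelvic girdle: 1; stipules present: 1.
Total = 3.

3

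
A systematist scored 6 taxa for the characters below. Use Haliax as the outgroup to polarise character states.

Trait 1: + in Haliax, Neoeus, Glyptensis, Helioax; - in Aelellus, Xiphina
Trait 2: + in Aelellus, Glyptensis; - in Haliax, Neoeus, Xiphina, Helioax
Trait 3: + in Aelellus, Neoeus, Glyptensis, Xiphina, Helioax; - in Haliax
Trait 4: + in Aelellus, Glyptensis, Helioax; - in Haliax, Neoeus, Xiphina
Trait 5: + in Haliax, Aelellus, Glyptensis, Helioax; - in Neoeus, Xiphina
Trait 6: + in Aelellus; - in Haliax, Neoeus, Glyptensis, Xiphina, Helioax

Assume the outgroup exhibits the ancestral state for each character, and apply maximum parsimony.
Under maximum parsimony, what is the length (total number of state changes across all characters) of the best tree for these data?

7

Character polarity is set by the outgroup: the derived state is whichever differs from the outgroup's state, so for Trait 1, Trait 5 the derived state is '-', and for the remaining characters it is '+'.
Trait 1 groups Aelellus and Xiphina, which is incompatible with the clades supported by the remaining characters; treating it as convergent (homoplasy) costs fewer steps than any alternative tree.
Trait 2 (derived state '+') is shared by Aelellus and Glyptensis — a synapomorphy uniting that clade.
All ingroup taxa share the derived state '+' for Trait 3; it defines the ingroup but does not resolve relationships within it.
Trait 4 (derived state '+') is shared by Aelellus, Glyptensis, and Helioax — a synapomorphy uniting that clade.
Trait 5 (derived state '-') is shared by Neoeus and Xiphina — a synapomorphy uniting that clade.
Trait 6: derived state '+' in Aelellus only — an autapomorphy, so it tells us nothing about relationships among taxa.
Most parsimonious ingroup topology: (((Aelellus,Glyptensis),Helioax),(Neoeus,Xiphina)).
Changes per character on this tree: Trait 1: 2; Trait 2: 1; Trait 3: 1; Trait 4: 1; Trait 5: 1; Trait 6: 1.
Total = 7.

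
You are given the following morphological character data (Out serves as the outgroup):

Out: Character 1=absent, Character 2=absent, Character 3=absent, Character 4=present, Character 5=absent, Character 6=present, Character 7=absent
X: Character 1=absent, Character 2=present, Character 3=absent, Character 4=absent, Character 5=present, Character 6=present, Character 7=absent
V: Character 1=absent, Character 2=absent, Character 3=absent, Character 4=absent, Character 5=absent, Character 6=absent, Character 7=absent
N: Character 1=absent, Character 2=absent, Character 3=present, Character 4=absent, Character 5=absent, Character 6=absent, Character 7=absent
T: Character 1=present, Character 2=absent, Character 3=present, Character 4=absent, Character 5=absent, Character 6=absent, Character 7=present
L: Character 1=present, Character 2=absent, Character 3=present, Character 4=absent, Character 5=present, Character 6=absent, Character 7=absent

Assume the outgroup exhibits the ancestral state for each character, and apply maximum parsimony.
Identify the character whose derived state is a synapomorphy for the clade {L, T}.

Character polarity is set by the outgroup: the derived state is whichever differs from the outgroup's state, so for Character 4, Character 6 the derived state is 'absent', and for the remaining characters it is 'present'.
Character 1 (derived state 'present') is shared by L and T — a synapomorphy uniting that clade.
Character 2: derived state 'present' in X only — an autapomorphy, so it tells us nothing about relationships among taxa.
Character 3: derived state 'present' in L, N, and T only — synapomorphy for {L, N, T}.
Character 4 (derived state 'absent') is shared by all ingroup taxa — unites the whole ingroup.
Character 5 groups L and X, which is incompatible with the clades supported by the remaining characters; treating it as convergent (homoplasy) costs fewer steps than any alternative tree.
Character 6 (derived state 'absent') is shared by L, N, T, and V — a synapomorphy uniting that clade.
Character 7: derived state 'present' in T only — an autapomorphy, so it tells us nothing about relationships among taxa.
Most parsimonious ingroup topology: (X,(V,(N,(L,T)))).
The clade {L, T} is supported by Character 1: its derived state 'present' occurs in exactly those taxa and in no other taxon (including the outgroup).

Character 1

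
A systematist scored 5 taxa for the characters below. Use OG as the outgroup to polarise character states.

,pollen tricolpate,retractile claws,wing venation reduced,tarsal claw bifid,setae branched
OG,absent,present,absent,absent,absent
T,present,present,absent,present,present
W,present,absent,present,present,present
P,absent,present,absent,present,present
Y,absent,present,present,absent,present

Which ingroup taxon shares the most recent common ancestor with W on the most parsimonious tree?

T

Character polarity is set by the outgroup: the derived state is whichever differs from the outgroup's state, so for retractile claws the derived state is 'absent', and for the remaining characters it is 'present'.
pollen tricolpate (derived state 'present') is shared by T and W — a synapomorphy uniting that clade.
retractile claws: derived state 'absent' in W only — an autapomorphy, so it tells us nothing about relationships among taxa.
wing venation reduced groups W and Y, which is incompatible with the clades supported by the remaining characters; treating it as convergent (homoplasy) costs fewer steps than any alternative tree.
tarsal claw bifid (derived state 'present') is shared by P, T, and W — a synapomorphy uniting that clade.
setae branched (derived state 'present') is shared by all ingroup taxa — unites the whole ingroup.
Most parsimonious ingroup topology: (((T,W),P),Y).
W and T form a cherry on this tree, so they are sister taxa.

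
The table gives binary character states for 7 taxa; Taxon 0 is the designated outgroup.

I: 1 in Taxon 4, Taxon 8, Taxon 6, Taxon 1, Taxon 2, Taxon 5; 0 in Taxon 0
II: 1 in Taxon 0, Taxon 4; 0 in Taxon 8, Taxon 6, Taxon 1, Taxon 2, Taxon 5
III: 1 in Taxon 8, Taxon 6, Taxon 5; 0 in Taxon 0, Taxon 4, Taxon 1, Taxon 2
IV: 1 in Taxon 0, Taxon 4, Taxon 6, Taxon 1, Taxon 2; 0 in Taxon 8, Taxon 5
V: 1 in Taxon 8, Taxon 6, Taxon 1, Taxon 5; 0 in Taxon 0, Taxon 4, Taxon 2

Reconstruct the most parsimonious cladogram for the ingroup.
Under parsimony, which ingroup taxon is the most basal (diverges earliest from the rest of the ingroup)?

Character polarity is set by the outgroup: the derived state is whichever differs from the outgroup's state, so for II, IV the derived state is '0', and for the remaining characters it is '1'.
I (derived state '1') is shared by all ingroup taxa — unites the whole ingroup.
II (derived state '0') is shared by Taxon 1, Taxon 2, Taxon 5, Taxon 6, and Taxon 8 — a synapomorphy uniting that clade.
Only Taxon 5, Taxon 6, and Taxon 8 show the derived state '1' for III, supporting them as a clade.
IV (derived state '0') is shared by Taxon 5 and Taxon 8 — a synapomorphy uniting that clade.
Only Taxon 1, Taxon 5, Taxon 6, and Taxon 8 show the derived state '1' for V, supporting them as a clade.
Most parsimonious ingroup topology: (((Taxon 1,(Taxon 6,(Taxon 8,Taxon 5))),Taxon 2),Taxon 4).
Taxon 4 is sister to the clade containing all other ingroup taxa, so it is the earliest-diverging (most basal) ingroup lineage.

Taxon 4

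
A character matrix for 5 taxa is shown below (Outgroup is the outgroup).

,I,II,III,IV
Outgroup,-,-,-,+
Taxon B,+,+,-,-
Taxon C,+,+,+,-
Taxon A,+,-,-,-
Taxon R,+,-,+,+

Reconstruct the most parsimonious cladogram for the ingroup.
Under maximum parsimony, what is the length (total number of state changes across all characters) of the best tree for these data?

5

Character polarity is set by the outgroup: the derived state is whichever differs from the outgroup's state, so for IV the derived state is '-', and for the remaining characters it is '+'.
I (derived state '+') is shared by all ingroup taxa — unites the whole ingroup.
Only Taxon B and Taxon C show the derived state '+' for II, supporting them as a clade.
III groups Taxon C and Taxon R, which is incompatible with the clades supported by the remaining characters; treating it as convergent (homoplasy) costs fewer steps than any alternative tree.
IV (derived state '-') is shared by Taxon A, Taxon B, and Taxon C — a synapomorphy uniting that clade.
Most parsimonious ingroup topology: (((Taxon B,Taxon C),Taxon A),Taxon R).
Changes per character on this tree: I: 1; II: 1; III: 2; IV: 1.
Total = 5.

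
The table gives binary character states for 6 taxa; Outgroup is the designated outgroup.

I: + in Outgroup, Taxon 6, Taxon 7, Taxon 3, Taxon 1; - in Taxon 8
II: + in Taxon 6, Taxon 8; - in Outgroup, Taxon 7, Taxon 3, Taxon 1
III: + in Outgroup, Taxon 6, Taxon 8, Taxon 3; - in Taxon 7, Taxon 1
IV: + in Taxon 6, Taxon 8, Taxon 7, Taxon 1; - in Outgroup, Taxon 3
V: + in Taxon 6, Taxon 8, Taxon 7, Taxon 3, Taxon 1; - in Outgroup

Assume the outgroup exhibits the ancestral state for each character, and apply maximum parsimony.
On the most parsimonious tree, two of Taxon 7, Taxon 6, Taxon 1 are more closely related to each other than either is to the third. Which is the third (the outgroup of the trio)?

Character polarity is set by the outgroup: the derived state is whichever differs from the outgroup's state, so for I, III the derived state is '-', and for the remaining characters it is '+'.
I (derived state '-') is unique to Taxon 8 (autapomorphy; uninformative for grouping).
II (derived state '+') is shared by Taxon 6 and Taxon 8 — a synapomorphy uniting that clade.
III (derived state '-') is shared by Taxon 1 and Taxon 7 — a synapomorphy uniting that clade.
Only Taxon 1, Taxon 6, Taxon 7, and Taxon 8 show the derived state '+' for IV, supporting them as a clade.
V (derived state '+') is shared by all ingroup taxa — unites the whole ingroup.
Most parsimonious ingroup topology: (((Taxon 6,Taxon 8),(Taxon 7,Taxon 1)),Taxon 3).
Taxon 7 and Taxon 1 share a more recent common ancestor with each other than either does with Taxon 6, so Taxon 6 is the least closely related of the three.

Taxon 6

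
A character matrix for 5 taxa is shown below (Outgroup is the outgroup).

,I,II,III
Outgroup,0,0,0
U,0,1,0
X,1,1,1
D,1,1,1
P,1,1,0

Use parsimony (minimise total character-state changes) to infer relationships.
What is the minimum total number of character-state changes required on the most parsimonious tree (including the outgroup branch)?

The outgroup has state '0' for every character, so '1' is the derived state throughout.
I: derived state '1' in D, P, and X only — synapomorphy for {D, P, X}.
All ingroup taxa share the derived state '1' for II; it defines the ingroup but does not resolve relationships within it.
III (derived state '1') is shared by D and X — a synapomorphy uniting that clade.
Most parsimonious ingroup topology: (U,((X,D),P)).
Changes per character on this tree: I: 1; II: 1; III: 1.
Total = 3.

3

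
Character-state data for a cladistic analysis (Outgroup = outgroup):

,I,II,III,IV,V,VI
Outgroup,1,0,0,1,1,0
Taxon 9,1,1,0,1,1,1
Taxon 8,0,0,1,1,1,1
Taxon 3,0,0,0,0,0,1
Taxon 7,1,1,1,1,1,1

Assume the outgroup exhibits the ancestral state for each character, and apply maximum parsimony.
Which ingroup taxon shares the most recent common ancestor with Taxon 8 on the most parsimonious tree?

Character polarity is set by the outgroup: the derived state is whichever differs from the outgroup's state, so for I, IV, V the derived state is '0', and for the remaining characters it is '1'.
I (derived state '0') is shared by Taxon 3 and Taxon 8 — a synapomorphy uniting that clade.
II: derived state '1' in Taxon 7 and Taxon 9 only — synapomorphy for {Taxon 7, Taxon 9}.
III (state '1') occurs in Taxon 7 and Taxon 8 but conflicts with the nesting implied by the other characters — most parsimoniously interpreted as homoplasy.
IV: derived state '0' in Taxon 3 only — an autapomorphy, so it tells us nothing about relationships among taxa.
V (derived state '0') is unique to Taxon 3 (autapomorphy; uninformative for grouping).
All ingroup taxa share the derived state '1' for VI; it defines the ingroup but does not resolve relationships within it.
Most parsimonious ingroup topology: ((Taxon 9,Taxon 7),(Taxon 8,Taxon 3)).
Taxon 8 and Taxon 3 form a cherry on this tree, so they are sister taxa.

Taxon 3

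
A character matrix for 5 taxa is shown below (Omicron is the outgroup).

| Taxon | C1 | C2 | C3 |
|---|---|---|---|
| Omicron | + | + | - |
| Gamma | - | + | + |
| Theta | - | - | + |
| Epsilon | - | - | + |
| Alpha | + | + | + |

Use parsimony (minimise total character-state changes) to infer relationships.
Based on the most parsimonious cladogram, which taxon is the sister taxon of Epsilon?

Character polarity is set by the outgroup: the derived state is whichever differs from the outgroup's state, so for C1, C2 the derived state is '-', and for the remaining characters it is '+'.
Only Epsilon, Gamma, and Theta show the derived state '-' for C1, supporting them as a clade.
Only Epsilon and Theta show the derived state '-' for C2, supporting them as a clade.
C3 (derived state '+') is shared by all ingroup taxa — unites the whole ingroup.
Most parsimonious ingroup topology: ((Gamma,(Theta,Epsilon)),Alpha).
Epsilon and Theta form a cherry on this tree, so they are sister taxa.

Theta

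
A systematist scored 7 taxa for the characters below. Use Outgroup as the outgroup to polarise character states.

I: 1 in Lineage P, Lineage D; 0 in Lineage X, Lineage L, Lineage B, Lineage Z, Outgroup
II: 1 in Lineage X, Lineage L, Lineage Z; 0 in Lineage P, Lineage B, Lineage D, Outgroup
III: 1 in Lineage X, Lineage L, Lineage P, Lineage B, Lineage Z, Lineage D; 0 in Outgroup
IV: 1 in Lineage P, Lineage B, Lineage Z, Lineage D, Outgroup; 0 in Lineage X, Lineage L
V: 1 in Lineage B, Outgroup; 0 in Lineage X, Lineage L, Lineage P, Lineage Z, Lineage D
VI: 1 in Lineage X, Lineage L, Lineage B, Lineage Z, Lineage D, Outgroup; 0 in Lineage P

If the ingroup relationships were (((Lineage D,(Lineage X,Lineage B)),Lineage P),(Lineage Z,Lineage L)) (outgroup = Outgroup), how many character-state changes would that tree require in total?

10

Map each character onto (((Lineage D,(Lineage X,Lineage B)),Lineage P),(Lineage Z,Lineage L)) (rooted by Outgroup) and count the minimum state changes it requires (Fitch parsimony):
I: 2; II: 2; III: 1; IV: 2; V: 2; VI: 1.
Total tree length = 10.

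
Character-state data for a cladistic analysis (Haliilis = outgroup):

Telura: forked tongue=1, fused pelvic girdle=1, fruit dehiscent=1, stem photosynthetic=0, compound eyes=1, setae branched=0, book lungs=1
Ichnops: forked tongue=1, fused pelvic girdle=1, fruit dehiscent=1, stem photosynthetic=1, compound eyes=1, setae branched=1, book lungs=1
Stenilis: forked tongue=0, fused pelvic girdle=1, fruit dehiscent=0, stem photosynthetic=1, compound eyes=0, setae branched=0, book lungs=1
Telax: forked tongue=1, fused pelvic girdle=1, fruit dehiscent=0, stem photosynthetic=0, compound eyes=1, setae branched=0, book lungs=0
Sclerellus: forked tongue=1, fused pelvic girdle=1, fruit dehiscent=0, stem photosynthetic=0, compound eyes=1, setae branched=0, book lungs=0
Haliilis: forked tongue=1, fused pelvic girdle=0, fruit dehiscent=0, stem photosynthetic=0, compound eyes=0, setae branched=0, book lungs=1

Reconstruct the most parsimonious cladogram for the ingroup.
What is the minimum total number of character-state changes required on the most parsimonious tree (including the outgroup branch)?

Character polarity is set by the outgroup: the derived state is whichever differs from the outgroup's state, so for forked tongue, book lungs the derived state is '0', and for the remaining characters it is '1'.
forked tongue: derived state '0' in Stenilis only — an autapomorphy, so it tells us nothing about relationships among taxa.
All ingroup taxa share the derived state '1' for fused pelvic girdle; it defines the ingroup but does not resolve relationships within it.
fruit dehiscent: derived state '1' in Ichnops and Telura only — synapomorphy for {Ichnops, Telura}.
stem photosynthetic groups Ichnops and Stenilis, which is incompatible with the clades supported by the remaining characters; treating it as convergent (homoplasy) costs fewer steps than any alternative tree.
Only Ichnops, Sclerellus, Telax, and Telura show the derived state '1' for compound eyes, supporting them as a clade.
setae branched: derived state '1' in Ichnops only — an autapomorphy, so it tells us nothing about relationships among taxa.
book lungs: derived state '0' in Sclerellus and Telax only — synapomorphy for {Sclerellus, Telax}.
Most parsimonious ingroup topology: (((Ichnops,Telura),(Sclerellus,Telax)),Stenilis).
Changes per character on this tree: forked tongue: 1; fused pelvic girdle: 1; fruit dehiscent: 1; stem photosynthetic: 2; compound eyes: 1; setae branched: 1; book lungs: 1.
Total = 8.

8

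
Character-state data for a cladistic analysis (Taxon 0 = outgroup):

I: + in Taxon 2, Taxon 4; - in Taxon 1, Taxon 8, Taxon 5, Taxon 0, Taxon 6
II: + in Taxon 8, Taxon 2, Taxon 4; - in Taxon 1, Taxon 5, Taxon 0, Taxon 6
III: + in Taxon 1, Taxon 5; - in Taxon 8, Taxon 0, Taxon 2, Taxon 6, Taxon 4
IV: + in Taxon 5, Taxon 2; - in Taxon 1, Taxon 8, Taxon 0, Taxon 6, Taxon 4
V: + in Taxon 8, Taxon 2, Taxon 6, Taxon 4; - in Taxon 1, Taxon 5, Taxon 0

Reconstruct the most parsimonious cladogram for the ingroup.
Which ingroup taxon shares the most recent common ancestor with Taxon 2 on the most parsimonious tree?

The outgroup has state '-' for every character, so '+' is the derived state throughout.
I: derived state '+' in Taxon 2 and Taxon 4 only — synapomorphy for {Taxon 2, Taxon 4}.
II: derived state '+' in Taxon 2, Taxon 4, and Taxon 8 only — synapomorphy for {Taxon 2, Taxon 4, Taxon 8}.
III (derived state '+') is shared by Taxon 1 and Taxon 5 — a synapomorphy uniting that clade.
IV groups Taxon 2 and Taxon 5, which is incompatible with the clades supported by the remaining characters; treating it as convergent (homoplasy) costs fewer steps than any alternative tree.
Only Taxon 2, Taxon 4, Taxon 6, and Taxon 8 show the derived state '+' for V, supporting them as a clade.
Most parsimonious ingroup topology: (((Taxon 8,(Taxon 4,Taxon 2)),Taxon 6),(Taxon 5,Taxon 1)).
Taxon 2 and Taxon 4 form a cherry on this tree, so they are sister taxa.

Taxon 4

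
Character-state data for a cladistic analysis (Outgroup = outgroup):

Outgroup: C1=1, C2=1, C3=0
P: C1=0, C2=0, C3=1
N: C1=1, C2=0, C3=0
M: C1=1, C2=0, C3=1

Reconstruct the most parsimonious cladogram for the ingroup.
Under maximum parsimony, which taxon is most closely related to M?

Character polarity is set by the outgroup: the derived state is whichever differs from the outgroup's state, so for C1, C2 the derived state is '0', and for the remaining characters it is '1'.
C1 (derived state '0') is unique to P (autapomorphy; uninformative for grouping).
C2 (derived state '0') is shared by all ingroup taxa — unites the whole ingroup.
C3 (derived state '1') is shared by M and P — a synapomorphy uniting that clade.
Most parsimonious ingroup topology: ((P,M),N).
M and P form a cherry on this tree, so they are sister taxa.

P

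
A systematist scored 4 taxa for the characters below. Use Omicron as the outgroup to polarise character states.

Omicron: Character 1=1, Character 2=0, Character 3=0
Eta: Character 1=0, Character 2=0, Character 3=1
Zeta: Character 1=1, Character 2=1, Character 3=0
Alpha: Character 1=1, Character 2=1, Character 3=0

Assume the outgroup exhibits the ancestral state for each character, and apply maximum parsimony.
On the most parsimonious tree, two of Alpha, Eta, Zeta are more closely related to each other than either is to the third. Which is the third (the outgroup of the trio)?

Character polarity is set by the outgroup: the derived state is whichever differs from the outgroup's state, so for Character 1 the derived state is '0', and for the remaining characters it is '1'.
Character 1 (derived state '0') is unique to Eta (autapomorphy; uninformative for grouping).
Character 2: derived state '1' in Alpha and Zeta only — synapomorphy for {Alpha, Zeta}.
Character 3 (derived state '1') is unique to Eta (autapomorphy; uninformative for grouping).
Most parsimonious ingroup topology: (Eta,(Zeta,Alpha)).
Alpha and Zeta share a more recent common ancestor with each other than either does with Eta, so Eta is the least closely related of the three.

Eta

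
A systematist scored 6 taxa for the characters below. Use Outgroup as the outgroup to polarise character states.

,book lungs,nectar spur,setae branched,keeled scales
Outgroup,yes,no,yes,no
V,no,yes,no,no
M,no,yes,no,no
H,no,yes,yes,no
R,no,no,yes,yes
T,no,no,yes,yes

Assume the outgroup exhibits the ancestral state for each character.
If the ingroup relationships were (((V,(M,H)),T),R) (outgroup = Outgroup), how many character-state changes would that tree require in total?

Map each character onto (((V,(M,H)),T),R) (rooted by Outgroup) and count the minimum state changes it requires (Fitch parsimony):
book lungs: 1; nectar spur: 1; setae branched: 2; keeled scales: 2.
Total tree length = 6.

6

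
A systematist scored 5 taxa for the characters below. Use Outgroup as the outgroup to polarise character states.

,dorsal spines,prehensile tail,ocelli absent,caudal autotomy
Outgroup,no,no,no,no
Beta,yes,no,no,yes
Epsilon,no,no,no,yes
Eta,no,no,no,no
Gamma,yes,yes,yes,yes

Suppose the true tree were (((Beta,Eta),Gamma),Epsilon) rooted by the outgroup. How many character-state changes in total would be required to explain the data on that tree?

6

Map each character onto (((Beta,Eta),Gamma),Epsilon) (rooted by Outgroup) and count the minimum state changes it requires (Fitch parsimony):
dorsal spines: 2; prehensile tail: 1; ocelli absent: 1; caudal autotomy: 2.
Total tree length = 6.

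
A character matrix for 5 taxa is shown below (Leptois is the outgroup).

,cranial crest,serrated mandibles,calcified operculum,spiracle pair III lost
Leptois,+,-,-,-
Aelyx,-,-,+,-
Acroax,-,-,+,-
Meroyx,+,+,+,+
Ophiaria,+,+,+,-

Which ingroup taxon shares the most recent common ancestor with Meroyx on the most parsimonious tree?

Character polarity is set by the outgroup: the derived state is whichever differs from the outgroup's state, so for cranial crest the derived state is '-', and for the remaining characters it is '+'.
Only Acroax and Aelyx show the derived state '-' for cranial crest, supporting them as a clade.
serrated mandibles (derived state '+') is shared by Meroyx and Ophiaria — a synapomorphy uniting that clade.
All ingroup taxa share the derived state '+' for calcified operculum; it defines the ingroup but does not resolve relationships within it.
spiracle pair III lost: derived state '+' in Meroyx only — an autapomorphy, so it tells us nothing about relationships among taxa.
Most parsimonious ingroup topology: ((Aelyx,Acroax),(Meroyx,Ophiaria)).
Meroyx and Ophiaria form a cherry on this tree, so they are sister taxa.

Ophiaria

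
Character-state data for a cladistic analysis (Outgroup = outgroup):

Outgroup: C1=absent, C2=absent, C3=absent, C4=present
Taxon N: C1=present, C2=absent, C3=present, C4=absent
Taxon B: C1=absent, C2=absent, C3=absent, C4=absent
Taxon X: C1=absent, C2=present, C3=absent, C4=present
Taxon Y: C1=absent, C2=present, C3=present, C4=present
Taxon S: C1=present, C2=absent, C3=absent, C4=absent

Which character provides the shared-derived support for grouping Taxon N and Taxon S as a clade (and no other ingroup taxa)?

C1

Character polarity is set by the outgroup: the derived state is whichever differs from the outgroup's state, so for C4 the derived state is 'absent', and for the remaining characters it is 'present'.
C1 (derived state 'present') is shared by Taxon N and Taxon S — a synapomorphy uniting that clade.
Only Taxon X and Taxon Y show the derived state 'present' for C2, supporting them as a clade.
C3 (state 'present') occurs in Taxon N and Taxon Y but conflicts with the nesting implied by the other characters — most parsimoniously interpreted as homoplasy.
C4: derived state 'absent' in Taxon B, Taxon N, and Taxon S only — synapomorphy for {Taxon B, Taxon N, Taxon S}.
Most parsimonious ingroup topology: (((Taxon N,Taxon S),Taxon B),(Taxon X,Taxon Y)).
The clade {Taxon N, Taxon S} is supported by C1: its derived state 'present' occurs in exactly those taxa and in no other taxon (including the outgroup).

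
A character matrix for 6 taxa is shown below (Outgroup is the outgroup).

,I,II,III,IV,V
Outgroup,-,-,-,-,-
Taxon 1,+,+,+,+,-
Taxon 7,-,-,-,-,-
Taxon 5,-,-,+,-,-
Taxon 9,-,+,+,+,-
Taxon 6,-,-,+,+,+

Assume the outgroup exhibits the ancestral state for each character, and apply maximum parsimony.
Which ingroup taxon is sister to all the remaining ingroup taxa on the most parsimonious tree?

Taxon 7

The outgroup has state '-' for every character, so '+' is the derived state throughout.
I: derived state '+' in Taxon 1 only — an autapomorphy, so it tells us nothing about relationships among taxa.
II: derived state '+' in Taxon 1 and Taxon 9 only — synapomorphy for {Taxon 1, Taxon 9}.
III: derived state '+' in Taxon 1, Taxon 5, Taxon 6, and Taxon 9 only — synapomorphy for {Taxon 1, Taxon 5, Taxon 6, Taxon 9}.
IV: derived state '+' in Taxon 1, Taxon 6, and Taxon 9 only — synapomorphy for {Taxon 1, Taxon 6, Taxon 9}.
V (derived state '+') is unique to Taxon 6 (autapomorphy; uninformative for grouping).
Most parsimonious ingroup topology: ((((Taxon 1,Taxon 9),Taxon 6),Taxon 5),Taxon 7).
Taxon 7 is sister to the clade containing all other ingroup taxa, so it is the earliest-diverging (most basal) ingroup lineage.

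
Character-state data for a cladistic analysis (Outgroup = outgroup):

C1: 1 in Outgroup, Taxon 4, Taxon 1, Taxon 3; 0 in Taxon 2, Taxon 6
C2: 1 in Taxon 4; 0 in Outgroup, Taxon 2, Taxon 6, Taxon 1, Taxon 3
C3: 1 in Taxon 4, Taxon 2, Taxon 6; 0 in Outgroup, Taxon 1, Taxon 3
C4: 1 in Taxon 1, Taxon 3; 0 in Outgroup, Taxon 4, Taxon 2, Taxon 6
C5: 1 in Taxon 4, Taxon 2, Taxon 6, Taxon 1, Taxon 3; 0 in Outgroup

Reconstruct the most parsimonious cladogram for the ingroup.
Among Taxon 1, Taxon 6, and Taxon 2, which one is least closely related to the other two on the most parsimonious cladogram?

Taxon 1

Character polarity is set by the outgroup: the derived state is whichever differs from the outgroup's state, so for C1 the derived state is '0', and for the remaining characters it is '1'.
C1 (derived state '0') is shared by Taxon 2 and Taxon 6 — a synapomorphy uniting that clade.
C2: derived state '1' in Taxon 4 only — an autapomorphy, so it tells us nothing about relationships among taxa.
C3: derived state '1' in Taxon 2, Taxon 4, and Taxon 6 only — synapomorphy for {Taxon 2, Taxon 4, Taxon 6}.
C4 (derived state '1') is shared by Taxon 1 and Taxon 3 — a synapomorphy uniting that clade.
C5 (derived state '1') is shared by all ingroup taxa — unites the whole ingroup.
Most parsimonious ingroup topology: ((Taxon 4,(Taxon 2,Taxon 6)),(Taxon 1,Taxon 3)).
Taxon 2 and Taxon 6 share a more recent common ancestor with each other than either does with Taxon 1, so Taxon 1 is the least closely related of the three.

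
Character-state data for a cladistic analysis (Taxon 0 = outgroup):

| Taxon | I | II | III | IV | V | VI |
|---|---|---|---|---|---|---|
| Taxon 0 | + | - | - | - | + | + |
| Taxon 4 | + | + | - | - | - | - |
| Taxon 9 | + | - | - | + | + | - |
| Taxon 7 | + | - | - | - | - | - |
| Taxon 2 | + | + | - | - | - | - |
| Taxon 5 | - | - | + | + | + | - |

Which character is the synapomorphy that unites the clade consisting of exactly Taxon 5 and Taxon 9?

Character polarity is set by the outgroup: the derived state is whichever differs from the outgroup's state, so for I, V, VI the derived state is '-', and for the remaining characters it is '+'.
I: derived state '-' in Taxon 5 only — an autapomorphy, so it tells us nothing about relationships among taxa.
II: derived state '+' in Taxon 2 and Taxon 4 only — synapomorphy for {Taxon 2, Taxon 4}.
III (derived state '+') is unique to Taxon 5 (autapomorphy; uninformative for grouping).
IV: derived state '+' in Taxon 5 and Taxon 9 only — synapomorphy for {Taxon 5, Taxon 9}.
Only Taxon 2, Taxon 4, and Taxon 7 show the derived state '-' for V, supporting them as a clade.
All ingroup taxa share the derived state '-' for VI; it defines the ingroup but does not resolve relationships within it.
Most parsimonious ingroup topology: (((Taxon 4,Taxon 2),Taxon 7),(Taxon 9,Taxon 5)).
The clade {Taxon 5, Taxon 9} is supported by IV: its derived state '+' occurs in exactly those taxa and in no other taxon (including the outgroup).

IV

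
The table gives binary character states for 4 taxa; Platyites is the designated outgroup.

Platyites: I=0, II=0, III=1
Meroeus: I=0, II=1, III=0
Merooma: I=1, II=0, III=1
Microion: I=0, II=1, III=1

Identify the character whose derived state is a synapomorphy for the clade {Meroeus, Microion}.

II

Character polarity is set by the outgroup: the derived state is whichever differs from the outgroup's state, so for III the derived state is '0', and for the remaining characters it is '1'.
I: derived state '1' in Merooma only — an autapomorphy, so it tells us nothing about relationships among taxa.
II: derived state '1' in Meroeus and Microion only — synapomorphy for {Meroeus, Microion}.
III (derived state '0') is unique to Meroeus (autapomorphy; uninformative for grouping).
Most parsimonious ingroup topology: ((Meroeus,Microion),Merooma).
The clade {Meroeus, Microion} is supported by II: its derived state '1' occurs in exactly those taxa and in no other taxon (including the outgroup).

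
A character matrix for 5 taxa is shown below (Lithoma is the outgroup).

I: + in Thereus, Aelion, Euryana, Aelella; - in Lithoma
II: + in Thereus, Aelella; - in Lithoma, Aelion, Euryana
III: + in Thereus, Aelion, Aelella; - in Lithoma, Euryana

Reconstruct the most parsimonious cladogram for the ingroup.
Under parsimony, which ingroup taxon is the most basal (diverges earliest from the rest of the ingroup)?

The outgroup has state '-' for every character, so '+' is the derived state throughout.
I (derived state '+') is shared by all ingroup taxa — unites the whole ingroup.
II (derived state '+') is shared by Aelella and Thereus — a synapomorphy uniting that clade.
III: derived state '+' in Aelella, Aelion, and Thereus only — synapomorphy for {Aelella, Aelion, Thereus}.
Most parsimonious ingroup topology: (((Aelella,Thereus),Aelion),Euryana).
Euryana is sister to the clade containing all other ingroup taxa, so it is the earliest-diverging (most basal) ingroup lineage.

Euryana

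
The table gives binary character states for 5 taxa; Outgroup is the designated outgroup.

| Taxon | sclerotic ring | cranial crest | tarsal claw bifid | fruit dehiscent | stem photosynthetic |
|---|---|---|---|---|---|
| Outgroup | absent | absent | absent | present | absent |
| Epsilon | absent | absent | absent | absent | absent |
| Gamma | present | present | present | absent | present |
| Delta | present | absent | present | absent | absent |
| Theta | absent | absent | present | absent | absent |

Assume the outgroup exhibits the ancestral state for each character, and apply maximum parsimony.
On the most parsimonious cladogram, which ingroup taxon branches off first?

Epsilon

Character polarity is set by the outgroup: the derived state is whichever differs from the outgroup's state, so for fruit dehiscent the derived state is 'absent', and for the remaining characters it is 'present'.
sclerotic ring: derived state 'present' in Delta and Gamma only — synapomorphy for {Delta, Gamma}.
cranial crest (derived state 'present') is unique to Gamma (autapomorphy; uninformative for grouping).
Only Delta, Gamma, and Theta show the derived state 'present' for tarsal claw bifid, supporting them as a clade.
All ingroup taxa share the derived state 'absent' for fruit dehiscent; it defines the ingroup but does not resolve relationships within it.
stem photosynthetic (derived state 'present') is unique to Gamma (autapomorphy; uninformative for grouping).
Most parsimonious ingroup topology: (Epsilon,((Gamma,Delta),Theta)).
Epsilon is sister to the clade containing all other ingroup taxa, so it is the earliest-diverging (most basal) ingroup lineage.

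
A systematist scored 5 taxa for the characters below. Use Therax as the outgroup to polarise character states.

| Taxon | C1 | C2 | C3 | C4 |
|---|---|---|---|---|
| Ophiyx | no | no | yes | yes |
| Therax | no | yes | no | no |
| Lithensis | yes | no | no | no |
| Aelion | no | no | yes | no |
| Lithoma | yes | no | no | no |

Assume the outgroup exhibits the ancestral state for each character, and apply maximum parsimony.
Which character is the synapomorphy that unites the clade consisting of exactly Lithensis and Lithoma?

Character polarity is set by the outgroup: the derived state is whichever differs from the outgroup's state, so for C2 the derived state is 'no', and for the remaining characters it is 'yes'.
Only Lithensis and Lithoma show the derived state 'yes' for C1, supporting them as a clade.
C2 (derived state 'no') is shared by all ingroup taxa — unites the whole ingroup.
C3: derived state 'yes' in Aelion and Ophiyx only — synapomorphy for {Aelion, Ophiyx}.
C4 (derived state 'yes') is unique to Ophiyx (autapomorphy; uninformative for grouping).
Most parsimonious ingroup topology: ((Lithensis,Lithoma),(Ophiyx,Aelion)).
The clade {Lithensis, Lithoma} is supported by C1: its derived state 'yes' occurs in exactly those taxa and in no other taxon (including the outgroup).

C1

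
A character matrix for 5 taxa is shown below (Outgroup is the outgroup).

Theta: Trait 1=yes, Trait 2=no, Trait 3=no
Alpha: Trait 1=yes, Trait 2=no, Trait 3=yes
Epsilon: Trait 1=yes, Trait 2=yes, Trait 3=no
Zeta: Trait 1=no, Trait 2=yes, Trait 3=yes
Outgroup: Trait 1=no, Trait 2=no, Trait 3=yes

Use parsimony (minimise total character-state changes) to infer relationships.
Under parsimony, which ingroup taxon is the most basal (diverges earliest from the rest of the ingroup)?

Character polarity is set by the outgroup: the derived state is whichever differs from the outgroup's state, so for Trait 3 the derived state is 'no', and for the remaining characters it is 'yes'.
Trait 1 (derived state 'yes') is shared by Alpha, Epsilon, and Theta — a synapomorphy uniting that clade.
Trait 2 groups Epsilon and Zeta, which is incompatible with the clades supported by the remaining characters; treating it as convergent (homoplasy) costs fewer steps than any alternative tree.
Trait 3 (derived state 'no') is shared by Epsilon and Theta — a synapomorphy uniting that clade.
Most parsimonious ingroup topology: ((Alpha,(Epsilon,Theta)),Zeta).
Zeta is sister to the clade containing all other ingroup taxa, so it is the earliest-diverging (most basal) ingroup lineage.

Zeta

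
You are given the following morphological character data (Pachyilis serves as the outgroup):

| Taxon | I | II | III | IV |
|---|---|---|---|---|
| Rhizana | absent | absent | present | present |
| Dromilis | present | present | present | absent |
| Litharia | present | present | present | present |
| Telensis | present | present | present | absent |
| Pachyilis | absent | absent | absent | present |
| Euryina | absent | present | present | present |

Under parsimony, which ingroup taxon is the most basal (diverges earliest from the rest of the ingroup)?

Rhizana

Character polarity is set by the outgroup: the derived state is whichever differs from the outgroup's state, so for IV the derived state is 'absent', and for the remaining characters it is 'present'.
I (derived state 'present') is shared by Dromilis, Litharia, and Telensis — a synapomorphy uniting that clade.
II (derived state 'present') is shared by Dromilis, Euryina, Litharia, and Telensis — a synapomorphy uniting that clade.
All ingroup taxa share the derived state 'present' for III; it defines the ingroup but does not resolve relationships within it.
IV (derived state 'absent') is shared by Dromilis and Telensis — a synapomorphy uniting that clade.
Most parsimonious ingroup topology: ((((Dromilis,Telensis),Litharia),Euryina),Rhizana).
Rhizana is sister to the clade containing all other ingroup taxa, so it is the earliest-diverging (most basal) ingroup lineage.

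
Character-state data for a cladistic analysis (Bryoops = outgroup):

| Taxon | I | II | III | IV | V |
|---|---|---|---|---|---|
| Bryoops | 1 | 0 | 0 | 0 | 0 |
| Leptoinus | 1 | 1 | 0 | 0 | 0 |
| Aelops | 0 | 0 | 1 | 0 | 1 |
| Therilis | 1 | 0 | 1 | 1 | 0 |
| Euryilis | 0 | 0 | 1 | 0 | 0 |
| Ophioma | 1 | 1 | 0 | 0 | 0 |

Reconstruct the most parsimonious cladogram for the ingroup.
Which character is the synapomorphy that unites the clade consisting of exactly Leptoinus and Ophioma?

II

Character polarity is set by the outgroup: the derived state is whichever differs from the outgroup's state, so for I the derived state is '0', and for the remaining characters it is '1'.
Only Aelops and Euryilis show the derived state '0' for I, supporting them as a clade.
II (derived state '1') is shared by Leptoinus and Ophioma — a synapomorphy uniting that clade.
III: derived state '1' in Aelops, Euryilis, and Therilis only — synapomorphy for {Aelops, Euryilis, Therilis}.
IV: derived state '1' in Therilis only — an autapomorphy, so it tells us nothing about relationships among taxa.
V (derived state '1') is unique to Aelops (autapomorphy; uninformative for grouping).
Most parsimonious ingroup topology: ((Leptoinus,Ophioma),((Aelops,Euryilis),Therilis)).
The clade {Leptoinus, Ophioma} is supported by II: its derived state '1' occurs in exactly those taxa and in no other taxon (including the outgroup).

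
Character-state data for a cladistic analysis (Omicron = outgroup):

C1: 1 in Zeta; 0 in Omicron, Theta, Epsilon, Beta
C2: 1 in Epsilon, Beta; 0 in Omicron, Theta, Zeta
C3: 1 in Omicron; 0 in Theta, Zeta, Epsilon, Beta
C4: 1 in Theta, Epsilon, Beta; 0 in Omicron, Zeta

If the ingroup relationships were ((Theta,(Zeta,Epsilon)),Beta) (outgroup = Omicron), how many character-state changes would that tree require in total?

Map each character onto ((Theta,(Zeta,Epsilon)),Beta) (rooted by Omicron) and count the minimum state changes it requires (Fitch parsimony):
C1: 1; C2: 2; C3: 1; C4: 2.
Total tree length = 6.

6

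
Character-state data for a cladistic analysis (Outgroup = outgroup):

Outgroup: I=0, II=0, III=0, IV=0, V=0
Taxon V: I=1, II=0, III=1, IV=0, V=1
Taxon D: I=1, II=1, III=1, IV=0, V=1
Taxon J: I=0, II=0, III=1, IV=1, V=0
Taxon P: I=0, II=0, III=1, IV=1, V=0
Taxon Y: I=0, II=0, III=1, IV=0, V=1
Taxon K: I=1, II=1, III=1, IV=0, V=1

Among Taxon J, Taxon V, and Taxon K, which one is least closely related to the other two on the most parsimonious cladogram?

The outgroup has state '0' for every character, so '1' is the derived state throughout.
I: derived state '1' in Taxon D, Taxon K, and Taxon V only — synapomorphy for {Taxon D, Taxon K, Taxon V}.
II: derived state '1' in Taxon D and Taxon K only — synapomorphy for {Taxon D, Taxon K}.
III (derived state '1') is shared by all ingroup taxa — unites the whole ingroup.
IV: derived state '1' in Taxon J and Taxon P only — synapomorphy for {Taxon J, Taxon P}.
V (derived state '1') is shared by Taxon D, Taxon K, Taxon V, and Taxon Y — a synapomorphy uniting that clade.
Most parsimonious ingroup topology: (((Taxon V,(Taxon D,Taxon K)),Taxon Y),(Taxon J,Taxon P)).
Taxon V and Taxon K share a more recent common ancestor with each other than either does with Taxon J, so Taxon J is the least closely related of the three.

Taxon J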